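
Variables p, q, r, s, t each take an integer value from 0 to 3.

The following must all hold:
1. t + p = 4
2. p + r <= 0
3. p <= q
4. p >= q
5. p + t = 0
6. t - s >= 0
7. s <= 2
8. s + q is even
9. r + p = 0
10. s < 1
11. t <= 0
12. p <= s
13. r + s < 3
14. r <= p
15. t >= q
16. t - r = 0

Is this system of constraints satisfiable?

Unsatisfiable

From constraint 11: t ≤ 0. From constraints 7 and 12: p ≤ s ≤ 2. Hence t + p ≤ 2. But constraint 1 requires t + p = 4, and 4 > 2. Contradiction.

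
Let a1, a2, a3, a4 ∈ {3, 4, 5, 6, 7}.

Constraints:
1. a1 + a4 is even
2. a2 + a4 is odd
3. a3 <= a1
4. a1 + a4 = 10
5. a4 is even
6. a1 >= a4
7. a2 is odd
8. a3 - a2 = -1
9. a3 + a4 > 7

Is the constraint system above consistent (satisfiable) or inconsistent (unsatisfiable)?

Satisfiable

Try a1 = 6, a2 = 5, a3 = 4, a4 = 4.
Check constraint 4: a1 + a4 = 10; constraint 8: a3 - a2 = -1. The remaining constraints are straightforward to verify.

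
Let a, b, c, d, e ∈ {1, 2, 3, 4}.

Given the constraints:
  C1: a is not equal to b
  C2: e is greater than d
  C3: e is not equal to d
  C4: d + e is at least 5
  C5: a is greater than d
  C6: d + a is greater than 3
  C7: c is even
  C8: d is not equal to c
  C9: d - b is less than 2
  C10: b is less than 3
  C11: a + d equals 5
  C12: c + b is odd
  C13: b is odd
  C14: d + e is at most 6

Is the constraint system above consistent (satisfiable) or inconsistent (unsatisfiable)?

The assignment a = 3, b = 1, c = 4, d = 2, e = 4 works:
  constraint 4 holds since d + e = 6.
  constraint 6 holds since d + a = 5.
  constraint 9 holds since d - b = 1.
The rest check out directly.

Satisfiable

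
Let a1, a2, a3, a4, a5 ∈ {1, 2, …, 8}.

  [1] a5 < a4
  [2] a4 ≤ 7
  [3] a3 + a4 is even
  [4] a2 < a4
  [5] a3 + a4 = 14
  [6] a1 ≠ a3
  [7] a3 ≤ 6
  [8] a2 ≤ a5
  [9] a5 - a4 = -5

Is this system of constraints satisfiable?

Unsatisfiable

From constraint 7: a3 ≤ 6. From constraint 2: a4 ≤ 7. Hence a3 + a4 ≤ 13. But constraint 5 requires a3 + a4 = 14, and 14 > 13. Contradiction.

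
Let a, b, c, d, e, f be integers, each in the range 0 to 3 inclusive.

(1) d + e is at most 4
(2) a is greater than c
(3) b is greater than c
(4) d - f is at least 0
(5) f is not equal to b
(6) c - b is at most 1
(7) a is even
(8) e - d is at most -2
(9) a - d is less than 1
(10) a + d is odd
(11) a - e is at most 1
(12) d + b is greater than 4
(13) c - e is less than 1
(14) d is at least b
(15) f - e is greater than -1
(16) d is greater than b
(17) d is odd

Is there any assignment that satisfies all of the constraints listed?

Setting (a, b, c, d, e, f) = (2, 2, 1, 3, 1, 1) satisfies everything: constraint 1: d + e = 4; constraint 4: d - f = 2, and the others follow.

Satisfiable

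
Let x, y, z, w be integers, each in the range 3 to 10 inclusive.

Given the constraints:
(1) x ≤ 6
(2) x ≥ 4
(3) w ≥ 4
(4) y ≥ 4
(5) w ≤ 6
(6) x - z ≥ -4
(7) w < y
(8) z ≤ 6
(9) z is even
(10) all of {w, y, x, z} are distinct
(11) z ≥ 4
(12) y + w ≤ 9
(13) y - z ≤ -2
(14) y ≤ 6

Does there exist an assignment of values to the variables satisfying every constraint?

Constraints 1, 2, 3, 4, 5, 8, 11, and 14 confine each of w, y, x, z to the 3 values {4, …, 6}.
Constraint 10 requires all 4 of them to be distinct, but only 3 values are available — impossible by the pigeonhole principle.

Unsatisfiable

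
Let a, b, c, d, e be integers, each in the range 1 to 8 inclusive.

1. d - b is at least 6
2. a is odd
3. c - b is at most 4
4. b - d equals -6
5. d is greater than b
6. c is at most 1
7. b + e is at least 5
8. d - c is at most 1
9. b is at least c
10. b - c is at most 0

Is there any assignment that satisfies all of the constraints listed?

Unsatisfiable

Constraints 1, 3, and 8 give b − c ≥ -4, c − d ≥ -1, d − b ≥ 6.
Adding all 3 inequalities: the left sides telescope to 0, and the right sides sum to (-4) + (-1) + 6 = 1. So 0 ≥ 1, which is false.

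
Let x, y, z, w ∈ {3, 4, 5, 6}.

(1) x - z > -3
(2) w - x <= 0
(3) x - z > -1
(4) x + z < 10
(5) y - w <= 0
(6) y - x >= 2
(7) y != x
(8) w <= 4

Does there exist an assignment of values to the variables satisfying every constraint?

Unsatisfiable

Constraints 2, 5, and 6 give y − x ≥ 2, x − w ≥ 0, w − y ≥ 0.
Adding all 3 inequalities: the left sides telescope to 0, and the right sides sum to 2 + 0 + 0 = 2. So 0 ≥ 2, which is false.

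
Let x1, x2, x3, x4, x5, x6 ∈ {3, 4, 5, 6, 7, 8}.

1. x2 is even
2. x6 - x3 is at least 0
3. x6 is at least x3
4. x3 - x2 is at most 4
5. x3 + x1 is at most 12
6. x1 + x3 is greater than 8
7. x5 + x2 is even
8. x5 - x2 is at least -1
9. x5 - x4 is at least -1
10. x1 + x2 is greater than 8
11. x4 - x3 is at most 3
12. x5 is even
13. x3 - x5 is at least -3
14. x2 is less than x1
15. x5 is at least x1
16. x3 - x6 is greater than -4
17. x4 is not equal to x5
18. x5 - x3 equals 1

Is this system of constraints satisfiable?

Setting (x1, x2, x3, x4, x5, x6) = (6, 4, 5, 5, 6, 6) satisfies everything: constraint 2: x6 - x3 = 1; constraint 4: x3 - x2 = 1; constraint 5: x3 + x1 = 11, and the others follow.

Satisfiable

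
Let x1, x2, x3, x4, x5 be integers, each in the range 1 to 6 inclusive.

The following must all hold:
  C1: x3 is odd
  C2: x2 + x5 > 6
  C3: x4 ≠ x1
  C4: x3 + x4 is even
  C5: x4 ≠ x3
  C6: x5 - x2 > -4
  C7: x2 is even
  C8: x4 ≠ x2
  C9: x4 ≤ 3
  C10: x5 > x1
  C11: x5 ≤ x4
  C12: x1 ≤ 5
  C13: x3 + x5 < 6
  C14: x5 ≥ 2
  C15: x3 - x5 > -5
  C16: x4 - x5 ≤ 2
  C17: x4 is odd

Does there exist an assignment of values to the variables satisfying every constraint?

Setting (x1, x2, x3, x4, x5) = (2, 6, 1, 3, 3) satisfies everything: constraint 2: x2 + x5 = 9; constraint 6: x5 - x2 = -3; constraint 13: x3 + x5 = 4, and the others follow.

Satisfiable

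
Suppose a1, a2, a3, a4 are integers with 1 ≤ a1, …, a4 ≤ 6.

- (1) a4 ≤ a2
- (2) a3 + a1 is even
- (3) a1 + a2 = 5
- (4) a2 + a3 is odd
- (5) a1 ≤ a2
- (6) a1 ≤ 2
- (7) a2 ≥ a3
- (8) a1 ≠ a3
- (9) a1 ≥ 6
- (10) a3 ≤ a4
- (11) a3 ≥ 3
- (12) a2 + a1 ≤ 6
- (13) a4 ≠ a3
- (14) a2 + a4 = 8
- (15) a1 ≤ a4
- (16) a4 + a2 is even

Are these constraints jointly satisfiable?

From constraints 5 and 9: a2 ≥ a1 ≥ 6. From constraints 10 and 11: a4 ≥ a3 ≥ 3. Hence a2 + a4 ≥ 9. But constraint 14 requires a2 + a4 = 8, and 8 < 9. Contradiction.

Unsatisfiable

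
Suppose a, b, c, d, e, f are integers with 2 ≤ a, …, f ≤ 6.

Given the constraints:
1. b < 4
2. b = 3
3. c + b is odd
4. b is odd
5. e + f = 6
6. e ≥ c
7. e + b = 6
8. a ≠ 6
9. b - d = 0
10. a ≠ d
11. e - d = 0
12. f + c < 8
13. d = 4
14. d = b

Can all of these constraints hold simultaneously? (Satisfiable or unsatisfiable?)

Constraint 13 fixes d = 4 and constraint 2 fixes b = 3, but constraint 14 requires d = b. Since 4 ≠ 3, contradiction.

Unsatisfiable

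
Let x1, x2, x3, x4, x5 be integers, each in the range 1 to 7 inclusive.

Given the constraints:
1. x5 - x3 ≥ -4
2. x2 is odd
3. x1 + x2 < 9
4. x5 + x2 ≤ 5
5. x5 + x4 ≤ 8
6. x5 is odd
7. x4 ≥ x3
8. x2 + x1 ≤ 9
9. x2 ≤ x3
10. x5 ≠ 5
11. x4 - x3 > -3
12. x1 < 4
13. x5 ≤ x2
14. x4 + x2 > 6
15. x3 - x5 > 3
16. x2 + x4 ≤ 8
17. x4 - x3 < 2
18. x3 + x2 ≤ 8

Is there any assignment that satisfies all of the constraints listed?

Satisfiable

Try x1 = 3, x2 = 3, x3 = 5, x4 = 5, x5 = 1.
Check constraint 1: x5 - x3 = -4; constraint 3: x1 + x2 = 6. The remaining constraints are straightforward to verify.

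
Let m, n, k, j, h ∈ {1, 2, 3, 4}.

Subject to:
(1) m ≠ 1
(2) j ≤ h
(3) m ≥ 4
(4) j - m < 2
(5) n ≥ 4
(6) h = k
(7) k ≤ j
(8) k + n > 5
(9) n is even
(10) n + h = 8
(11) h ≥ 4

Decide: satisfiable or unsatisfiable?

Setting (m, n, k, j, h) = (4, 4, 4, 4, 4) satisfies everything: constraint 4: j - m = 0; constraint 8: k + n = 8, and the others follow.

Satisfiable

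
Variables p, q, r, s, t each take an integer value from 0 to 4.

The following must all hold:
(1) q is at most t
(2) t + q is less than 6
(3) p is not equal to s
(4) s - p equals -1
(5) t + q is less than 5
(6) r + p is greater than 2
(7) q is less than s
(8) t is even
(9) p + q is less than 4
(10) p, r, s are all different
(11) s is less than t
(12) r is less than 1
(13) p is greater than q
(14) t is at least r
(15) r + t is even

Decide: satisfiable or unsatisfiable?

Try p = 3, q = 0, r = 0, s = 2, t = 4.
Check constraint 2: t + q = 4; constraint 4: s - p = -1; constraint 5: t + q = 4. The remaining constraints are straightforward to verify.

Satisfiable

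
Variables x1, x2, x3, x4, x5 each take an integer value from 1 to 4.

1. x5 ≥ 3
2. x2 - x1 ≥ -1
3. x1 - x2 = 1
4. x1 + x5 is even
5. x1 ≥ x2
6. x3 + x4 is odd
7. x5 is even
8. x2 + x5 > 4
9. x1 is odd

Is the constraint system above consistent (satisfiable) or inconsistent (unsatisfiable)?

Constraint 9 makes x1 odd and constraint 7 makes x5 even, so x1 + x5 must be odd. Constraint 4 says x1 + x5 is even — contradiction.

Unsatisfiable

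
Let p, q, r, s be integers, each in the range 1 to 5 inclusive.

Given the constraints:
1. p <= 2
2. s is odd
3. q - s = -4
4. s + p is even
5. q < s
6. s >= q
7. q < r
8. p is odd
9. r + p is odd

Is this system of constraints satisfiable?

Satisfiable

Setting (p, q, r, s) = (1, 1, 4, 5) satisfies everything: constraint 2: s = 5 is odd; constraint 3: q - s = -4; constraint 4: s + p = 6 is even, and the others follow.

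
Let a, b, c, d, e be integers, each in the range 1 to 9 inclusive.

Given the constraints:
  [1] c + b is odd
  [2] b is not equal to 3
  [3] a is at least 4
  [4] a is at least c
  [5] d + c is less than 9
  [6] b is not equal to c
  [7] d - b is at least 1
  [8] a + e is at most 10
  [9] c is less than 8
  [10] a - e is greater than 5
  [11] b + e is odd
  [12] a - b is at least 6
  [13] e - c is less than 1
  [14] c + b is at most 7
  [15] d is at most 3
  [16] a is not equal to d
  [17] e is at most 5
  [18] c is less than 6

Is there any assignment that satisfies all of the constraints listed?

One satisfying assignment is a = 8, b = 1, c = 4, d = 2, e = 2.
For the less obvious constraints — constraint 5: d + c = 6; constraint 7: d - b = 1 — and the others hold by inspection.

Satisfiable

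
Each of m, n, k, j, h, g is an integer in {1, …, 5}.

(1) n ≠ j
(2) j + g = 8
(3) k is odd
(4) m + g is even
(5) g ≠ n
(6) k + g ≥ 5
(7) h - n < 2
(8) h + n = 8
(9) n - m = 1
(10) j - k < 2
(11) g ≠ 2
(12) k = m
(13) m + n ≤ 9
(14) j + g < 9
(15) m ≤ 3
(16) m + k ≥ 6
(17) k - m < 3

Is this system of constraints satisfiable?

Satisfiable

The assignment m = 3, n = 4, k = 3, j = 3, h = 4, g = 5 works:
  constraint 2 holds since j + g = 8.
  constraint 6 holds since k + g = 8.
  constraint 7 holds since h - n = 0.
The rest check out directly.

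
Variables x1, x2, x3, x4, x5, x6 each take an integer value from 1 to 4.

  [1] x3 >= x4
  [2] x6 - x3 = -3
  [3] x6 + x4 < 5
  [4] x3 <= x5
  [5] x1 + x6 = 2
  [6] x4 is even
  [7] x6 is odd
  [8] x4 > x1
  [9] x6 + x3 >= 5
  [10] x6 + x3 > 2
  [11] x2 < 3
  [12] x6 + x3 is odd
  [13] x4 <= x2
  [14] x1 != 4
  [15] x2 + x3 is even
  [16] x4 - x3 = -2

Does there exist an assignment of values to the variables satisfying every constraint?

One satisfying assignment is x1 = 1, x2 = 2, x3 = 4, x4 = 2, x5 = 4, x6 = 1.
For the less obvious constraints — constraint 2: x6 - x3 = -3; constraint 3: x6 + x4 = 3 — and the others hold by inspection.

Satisfiable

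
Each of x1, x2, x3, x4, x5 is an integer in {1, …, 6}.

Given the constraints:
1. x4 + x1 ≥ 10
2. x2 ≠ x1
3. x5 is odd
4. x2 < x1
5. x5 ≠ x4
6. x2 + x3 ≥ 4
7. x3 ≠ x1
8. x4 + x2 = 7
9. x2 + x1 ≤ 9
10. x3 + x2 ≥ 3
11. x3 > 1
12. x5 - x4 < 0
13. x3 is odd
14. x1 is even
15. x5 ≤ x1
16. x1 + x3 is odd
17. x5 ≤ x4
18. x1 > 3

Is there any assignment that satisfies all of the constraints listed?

Setting (x1, x2, x3, x4, x5) = (6, 1, 5, 6, 5) satisfies everything: constraint 1: x4 + x1 = 12; constraint 6: x2 + x3 = 6; constraint 8: x4 + x2 = 7, and the others follow.

Satisfiable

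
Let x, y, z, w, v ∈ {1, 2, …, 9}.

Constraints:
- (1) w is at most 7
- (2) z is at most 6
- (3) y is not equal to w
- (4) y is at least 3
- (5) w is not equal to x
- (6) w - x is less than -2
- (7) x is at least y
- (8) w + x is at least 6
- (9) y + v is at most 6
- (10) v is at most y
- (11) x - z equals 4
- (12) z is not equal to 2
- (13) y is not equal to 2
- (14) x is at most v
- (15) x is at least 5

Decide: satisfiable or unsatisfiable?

From constraint 4: y ≥ 3. From constraints 14 and 15: v ≥ x ≥ 5. Hence y + v ≥ 8. But constraint 9 requires y + v ≤ 6, and 6 < 8. Contradiction.

Unsatisfiable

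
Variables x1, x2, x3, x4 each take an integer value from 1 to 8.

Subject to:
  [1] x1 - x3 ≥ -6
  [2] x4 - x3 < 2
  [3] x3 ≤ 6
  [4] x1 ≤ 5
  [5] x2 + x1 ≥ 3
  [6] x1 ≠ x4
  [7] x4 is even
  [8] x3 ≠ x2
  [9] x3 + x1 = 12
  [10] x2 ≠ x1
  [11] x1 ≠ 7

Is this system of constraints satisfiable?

Unsatisfiable

From constraint 3: x3 ≤ 6. From constraint 4: x1 ≤ 5. Hence x3 + x1 ≤ 11. But constraint 9 requires x3 + x1 = 12, and 12 > 11. Contradiction.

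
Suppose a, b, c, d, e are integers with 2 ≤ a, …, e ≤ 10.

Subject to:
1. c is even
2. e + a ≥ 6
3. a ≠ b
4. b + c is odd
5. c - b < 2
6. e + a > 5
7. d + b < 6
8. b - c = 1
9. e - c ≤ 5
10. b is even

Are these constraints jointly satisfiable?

Constraint 10 makes b even and constraint 1 makes c even, so b + c must be even. Constraint 4 says b + c is odd — contradiction.

Unsatisfiable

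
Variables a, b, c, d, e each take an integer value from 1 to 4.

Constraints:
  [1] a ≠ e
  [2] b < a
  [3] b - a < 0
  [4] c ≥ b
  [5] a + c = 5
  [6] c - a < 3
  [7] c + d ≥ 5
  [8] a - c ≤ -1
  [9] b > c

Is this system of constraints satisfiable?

Constraints 2, 8, and 9 give b < a, a < c, c < b. Chaining: b < a < c < b, which forces b < b — impossible.

Unsatisfiable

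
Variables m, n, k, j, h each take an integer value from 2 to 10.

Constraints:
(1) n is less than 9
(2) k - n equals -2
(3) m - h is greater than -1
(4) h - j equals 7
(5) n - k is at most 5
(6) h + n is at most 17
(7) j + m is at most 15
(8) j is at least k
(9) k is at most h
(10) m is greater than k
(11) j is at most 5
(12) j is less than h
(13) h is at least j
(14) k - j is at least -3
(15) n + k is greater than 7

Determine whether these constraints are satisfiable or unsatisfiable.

Satisfiable

Try m = 10, n = 5, k = 3, j = 3, h = 10.
Check constraint 2: k - n = -2; constraint 3: m - h = 0; constraint 4: h - j = 7. The remaining constraints are straightforward to verify.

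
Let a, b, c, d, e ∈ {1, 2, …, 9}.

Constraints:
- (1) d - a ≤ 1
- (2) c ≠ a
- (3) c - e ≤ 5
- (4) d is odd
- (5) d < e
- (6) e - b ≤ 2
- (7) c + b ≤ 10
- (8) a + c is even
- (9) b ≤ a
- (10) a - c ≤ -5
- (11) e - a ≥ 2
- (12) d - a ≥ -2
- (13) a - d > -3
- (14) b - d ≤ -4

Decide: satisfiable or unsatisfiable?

Constraints 1, 3, 6, 10, and 14 give e − c ≥ -5, c − a ≥ 5, a − d ≥ -1, d − b ≥ 4, b − e ≥ -2.
Adding all 5 inequalities: the left sides telescope to 0, and the right sides sum to (-5) + 5 + (-1) + 4 + (-2) = 1. So 0 ≥ 1, which is false.

Unsatisfiable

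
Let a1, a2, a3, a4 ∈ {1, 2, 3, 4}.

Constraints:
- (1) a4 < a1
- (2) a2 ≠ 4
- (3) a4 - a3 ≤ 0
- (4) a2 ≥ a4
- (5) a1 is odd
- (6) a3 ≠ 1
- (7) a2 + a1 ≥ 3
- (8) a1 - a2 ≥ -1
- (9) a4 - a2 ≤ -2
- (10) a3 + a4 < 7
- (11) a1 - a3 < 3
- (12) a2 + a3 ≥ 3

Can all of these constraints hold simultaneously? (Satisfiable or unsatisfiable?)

Setting (a1, a2, a3, a4) = (3, 3, 3, 1) satisfies everything: constraint 3: a4 - a3 = -2; constraint 7: a2 + a1 = 6, and the others follow.

Satisfiable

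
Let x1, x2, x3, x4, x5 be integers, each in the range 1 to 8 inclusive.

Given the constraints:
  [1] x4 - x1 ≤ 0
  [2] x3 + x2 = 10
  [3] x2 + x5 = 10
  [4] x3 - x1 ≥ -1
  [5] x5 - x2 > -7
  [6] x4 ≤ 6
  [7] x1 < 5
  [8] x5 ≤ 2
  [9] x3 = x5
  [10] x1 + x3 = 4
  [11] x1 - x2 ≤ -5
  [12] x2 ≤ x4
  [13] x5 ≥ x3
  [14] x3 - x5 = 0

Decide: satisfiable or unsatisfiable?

Unsatisfiable

From constraints 8 and 13: x3 ≤ x5 ≤ 2. From constraints 6 and 12: x2 ≤ x4 ≤ 6. Hence x3 + x2 ≤ 8. But constraint 2 requires x3 + x2 = 10, and 10 > 8. Contradiction.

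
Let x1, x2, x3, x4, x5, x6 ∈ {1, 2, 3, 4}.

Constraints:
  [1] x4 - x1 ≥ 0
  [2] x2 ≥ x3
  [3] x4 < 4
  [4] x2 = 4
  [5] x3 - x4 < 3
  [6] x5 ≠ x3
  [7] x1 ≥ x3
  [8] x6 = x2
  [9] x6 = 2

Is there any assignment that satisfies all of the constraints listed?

Unsatisfiable

Constraint 9 fixes x6 = 2 and constraint 4 fixes x2 = 4, but constraint 8 requires x6 = x2. Since 2 ≠ 4, contradiction.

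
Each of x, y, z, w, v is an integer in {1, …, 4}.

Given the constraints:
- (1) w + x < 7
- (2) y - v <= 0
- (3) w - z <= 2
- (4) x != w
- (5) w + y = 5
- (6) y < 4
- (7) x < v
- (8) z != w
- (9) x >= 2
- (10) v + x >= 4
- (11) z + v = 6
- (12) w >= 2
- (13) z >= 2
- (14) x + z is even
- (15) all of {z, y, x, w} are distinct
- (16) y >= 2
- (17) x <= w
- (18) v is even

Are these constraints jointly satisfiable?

Unsatisfiable

Constraints 9, 12, 13, and 16 confine each of z, y, x, w to the 3 values {2, …, 4} (the domain already gives each ≤ 4).
Constraint 15 requires all 4 of them to be distinct, but only 3 values are available — impossible by the pigeonhole principle.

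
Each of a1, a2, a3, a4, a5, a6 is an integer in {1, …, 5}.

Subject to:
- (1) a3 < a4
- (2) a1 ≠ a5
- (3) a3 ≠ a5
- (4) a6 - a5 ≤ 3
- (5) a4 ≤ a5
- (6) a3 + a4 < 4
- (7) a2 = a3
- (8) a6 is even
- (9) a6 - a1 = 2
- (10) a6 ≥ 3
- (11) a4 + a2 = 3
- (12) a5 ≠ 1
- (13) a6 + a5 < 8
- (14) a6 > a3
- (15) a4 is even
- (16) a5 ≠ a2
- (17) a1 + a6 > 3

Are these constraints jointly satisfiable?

Satisfiable

Take a1 = 2, a2 = 1, a3 = 1, a4 = 2, a5 = 3, a6 = 4. Then constraint 4: a6 - a5 = 1; constraint 6: a3 + a4 = 3; constraint 9: a6 - a1 = 2, and every other listed constraint is also met.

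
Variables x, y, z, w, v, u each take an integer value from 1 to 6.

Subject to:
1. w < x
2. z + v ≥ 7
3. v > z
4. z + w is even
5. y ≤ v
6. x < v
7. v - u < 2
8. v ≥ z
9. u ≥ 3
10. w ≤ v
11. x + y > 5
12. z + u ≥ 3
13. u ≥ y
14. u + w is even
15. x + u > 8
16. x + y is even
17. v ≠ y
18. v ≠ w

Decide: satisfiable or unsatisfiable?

Take x = 4, y = 4, z = 1, w = 1, v = 6, u = 5. Then constraint 2: z + v = 7; constraint 7: v - u = 1, and every other listed constraint is also met.

Satisfiable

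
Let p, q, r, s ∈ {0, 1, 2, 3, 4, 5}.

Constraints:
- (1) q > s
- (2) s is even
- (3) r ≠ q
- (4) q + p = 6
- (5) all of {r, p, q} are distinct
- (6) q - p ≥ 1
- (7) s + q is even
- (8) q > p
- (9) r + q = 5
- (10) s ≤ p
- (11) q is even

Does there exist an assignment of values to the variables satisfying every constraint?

The assignment p = 2, q = 4, r = 1, s = 0 works:
  constraint 4 holds since q + p = 6.
  constraint 6 holds since q - p = 2.
The rest check out directly.

Satisfiable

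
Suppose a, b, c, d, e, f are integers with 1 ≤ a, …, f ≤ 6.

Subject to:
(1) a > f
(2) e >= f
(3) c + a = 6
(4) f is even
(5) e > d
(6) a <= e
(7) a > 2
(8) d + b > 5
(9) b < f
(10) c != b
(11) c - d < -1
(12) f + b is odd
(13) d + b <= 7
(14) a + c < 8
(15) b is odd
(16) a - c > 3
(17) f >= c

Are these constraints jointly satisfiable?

Take a = 5, b = 3, c = 1, d = 4, e = 5, f = 4. Then constraint 3: c + a = 6; constraint 8: d + b = 7, and every other listed constraint is also met.

Satisfiable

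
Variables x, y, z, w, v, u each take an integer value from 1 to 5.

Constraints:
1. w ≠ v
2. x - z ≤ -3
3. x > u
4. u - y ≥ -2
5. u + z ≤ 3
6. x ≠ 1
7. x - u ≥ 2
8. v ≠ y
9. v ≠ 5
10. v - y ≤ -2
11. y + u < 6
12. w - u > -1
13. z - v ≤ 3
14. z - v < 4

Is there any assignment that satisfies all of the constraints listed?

Constraints 2, 4, 7, 10, and 13 give y − v ≥ 2, v − z ≥ -3, z − x ≥ 3, x − u ≥ 2, u − y ≥ -2.
Adding all 5 inequalities: the left sides telescope to 0, and the right sides sum to 2 + (-3) + 3 + 2 + (-2) = 2. So 0 ≥ 2, which is false.

Unsatisfiable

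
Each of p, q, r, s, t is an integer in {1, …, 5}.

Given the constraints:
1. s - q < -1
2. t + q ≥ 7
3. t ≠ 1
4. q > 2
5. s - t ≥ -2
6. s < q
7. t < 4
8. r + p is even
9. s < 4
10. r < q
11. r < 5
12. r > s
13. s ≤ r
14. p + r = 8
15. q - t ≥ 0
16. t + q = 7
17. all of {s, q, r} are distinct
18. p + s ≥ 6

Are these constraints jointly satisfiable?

Satisfiable

One satisfying assignment is p = 5, q = 5, r = 3, s = 2, t = 2.
For the less obvious constraints — constraint 1: s - q = -3; constraint 2: t + q = 7; constraint 5: s - t = 0 — and the others hold by inspection.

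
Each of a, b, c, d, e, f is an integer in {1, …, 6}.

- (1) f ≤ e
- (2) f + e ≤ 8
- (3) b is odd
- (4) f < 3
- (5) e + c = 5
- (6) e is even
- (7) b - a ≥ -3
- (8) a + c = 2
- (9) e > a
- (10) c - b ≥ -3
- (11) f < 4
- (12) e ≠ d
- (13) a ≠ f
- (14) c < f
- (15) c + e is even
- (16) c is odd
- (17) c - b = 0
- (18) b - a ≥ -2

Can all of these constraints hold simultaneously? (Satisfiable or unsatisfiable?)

Unsatisfiable

Constraint 16 makes c odd and constraint 6 makes e even, so c + e must be odd. Constraint 15 says c + e is even — contradiction.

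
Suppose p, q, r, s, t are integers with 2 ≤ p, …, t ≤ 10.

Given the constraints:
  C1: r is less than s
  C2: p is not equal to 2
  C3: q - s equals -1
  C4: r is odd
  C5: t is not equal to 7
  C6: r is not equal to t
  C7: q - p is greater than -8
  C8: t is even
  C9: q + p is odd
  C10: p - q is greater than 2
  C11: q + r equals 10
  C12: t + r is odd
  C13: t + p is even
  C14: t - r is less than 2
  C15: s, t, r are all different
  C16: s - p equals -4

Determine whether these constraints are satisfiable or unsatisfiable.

One satisfying assignment is p = 10, q = 5, r = 5, s = 6, t = 4.
For the less obvious constraints — constraint 3: q - s = -1; constraint 7: q - p = -5 — and the others hold by inspection.

Satisfiable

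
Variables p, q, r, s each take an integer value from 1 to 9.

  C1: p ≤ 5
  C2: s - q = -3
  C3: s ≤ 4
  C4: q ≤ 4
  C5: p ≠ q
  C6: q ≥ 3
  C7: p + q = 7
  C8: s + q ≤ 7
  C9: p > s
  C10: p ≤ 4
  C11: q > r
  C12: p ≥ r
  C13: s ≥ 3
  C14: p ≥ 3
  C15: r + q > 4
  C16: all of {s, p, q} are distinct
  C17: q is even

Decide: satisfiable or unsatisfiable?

Unsatisfiable

Constraints 3, 4, 6, 10, 13, and 14 confine each of s, p, q to the 2 values {3, 4}.
Constraint 16 requires all 3 of them to be distinct, but only 2 values are available — impossible by the pigeonhole principle.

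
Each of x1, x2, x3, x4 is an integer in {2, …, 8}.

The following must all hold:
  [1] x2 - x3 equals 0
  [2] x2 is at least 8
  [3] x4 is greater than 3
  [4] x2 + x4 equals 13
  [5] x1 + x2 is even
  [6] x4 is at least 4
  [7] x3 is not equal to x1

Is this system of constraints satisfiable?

Take x1 = 6, x2 = 8, x3 = 8, x4 = 5. Then constraint 1: x2 - x3 = 0; constraint 4: x2 + x4 = 13, and every other listed constraint is also met.

Satisfiable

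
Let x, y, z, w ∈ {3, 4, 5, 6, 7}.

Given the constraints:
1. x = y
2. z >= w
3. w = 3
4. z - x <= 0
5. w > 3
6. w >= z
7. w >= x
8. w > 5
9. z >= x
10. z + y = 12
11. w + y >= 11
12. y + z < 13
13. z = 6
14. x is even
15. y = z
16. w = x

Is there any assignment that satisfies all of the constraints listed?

Constraint 3 fixes w = 3 and constraint 13 fixes z = 6. Constraints 1, 15, and 16 give w = x = y = z, so w = z. But 3 ≠ 6 — contradiction.

Unsatisfiable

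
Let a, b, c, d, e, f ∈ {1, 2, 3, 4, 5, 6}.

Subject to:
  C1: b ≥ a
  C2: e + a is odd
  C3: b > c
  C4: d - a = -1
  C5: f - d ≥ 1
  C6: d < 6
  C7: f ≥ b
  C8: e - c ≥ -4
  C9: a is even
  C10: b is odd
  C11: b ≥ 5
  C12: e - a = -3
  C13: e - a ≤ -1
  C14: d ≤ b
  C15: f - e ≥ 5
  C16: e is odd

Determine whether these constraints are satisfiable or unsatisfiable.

Try a = 4, b = 5, c = 3, d = 3, e = 1, f = 6.
Check constraint 4: d - a = -1; constraint 5: f - d = 3; constraint 8: e - c = -2. The remaining constraints are straightforward to verify.

Satisfiable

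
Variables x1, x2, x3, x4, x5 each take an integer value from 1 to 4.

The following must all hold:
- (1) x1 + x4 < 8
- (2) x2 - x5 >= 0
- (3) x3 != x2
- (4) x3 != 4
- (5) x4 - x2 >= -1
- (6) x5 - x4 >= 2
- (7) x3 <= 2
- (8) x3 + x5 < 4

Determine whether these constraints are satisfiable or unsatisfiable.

Unsatisfiable

Constraints 2, 5, and 6 give x4 − x2 ≥ -1, x2 − x5 ≥ 0, x5 − x4 ≥ 2.
Adding all 3 inequalities: the left sides telescope to 0, and the right sides sum to (-1) + 0 + 2 = 1. So 0 ≥ 1, which is false.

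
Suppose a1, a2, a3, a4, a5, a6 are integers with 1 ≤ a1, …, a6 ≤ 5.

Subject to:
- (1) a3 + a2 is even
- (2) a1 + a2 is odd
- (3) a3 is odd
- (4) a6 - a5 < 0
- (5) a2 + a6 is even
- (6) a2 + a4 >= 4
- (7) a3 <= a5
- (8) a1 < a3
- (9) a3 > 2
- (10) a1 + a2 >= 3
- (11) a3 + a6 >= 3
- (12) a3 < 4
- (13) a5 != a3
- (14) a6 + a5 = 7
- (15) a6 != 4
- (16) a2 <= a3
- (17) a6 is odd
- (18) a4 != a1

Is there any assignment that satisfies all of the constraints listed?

Setting (a1, a2, a3, a4, a5, a6) = (2, 3, 3, 4, 4, 3) satisfies everything: constraint 4: a6 - a5 = -1; constraint 6: a2 + a4 = 7, and the others follow.

Satisfiable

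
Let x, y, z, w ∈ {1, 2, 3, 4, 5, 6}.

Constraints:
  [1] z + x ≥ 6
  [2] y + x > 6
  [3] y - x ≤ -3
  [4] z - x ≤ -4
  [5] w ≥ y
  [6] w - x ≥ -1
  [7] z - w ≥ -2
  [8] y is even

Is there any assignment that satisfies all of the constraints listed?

Unsatisfiable

Constraints 4, 6, and 7 give z − w ≥ -2, w − x ≥ -1, x − z ≥ 4.
Adding all 3 inequalities: the left sides telescope to 0, and the right sides sum to (-2) + (-1) + 4 = 1. So 0 ≥ 1, which is false.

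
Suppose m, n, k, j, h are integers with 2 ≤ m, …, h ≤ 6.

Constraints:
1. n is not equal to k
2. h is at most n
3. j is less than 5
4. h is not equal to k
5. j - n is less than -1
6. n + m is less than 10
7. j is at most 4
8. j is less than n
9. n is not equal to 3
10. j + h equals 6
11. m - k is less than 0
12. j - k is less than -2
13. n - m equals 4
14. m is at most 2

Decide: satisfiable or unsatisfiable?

Satisfiable

Take m = 2, n = 6, k = 5, j = 2, h = 4. Then constraint 5: j - n = -4; constraint 6: n + m = 8, and every other listed constraint is also met.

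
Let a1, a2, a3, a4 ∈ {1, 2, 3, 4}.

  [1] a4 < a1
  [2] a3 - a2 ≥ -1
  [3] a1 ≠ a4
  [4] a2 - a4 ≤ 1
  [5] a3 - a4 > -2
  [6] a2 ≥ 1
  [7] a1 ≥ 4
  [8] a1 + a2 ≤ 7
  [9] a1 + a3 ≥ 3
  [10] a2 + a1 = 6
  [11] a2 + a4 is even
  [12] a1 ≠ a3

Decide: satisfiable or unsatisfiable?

Satisfiable

Try a1 = 4, a2 = 2, a3 = 1, a4 = 2.
Check constraint 2: a3 - a2 = -1; constraint 4: a2 - a4 = 0. The remaining constraints are straightforward to verify.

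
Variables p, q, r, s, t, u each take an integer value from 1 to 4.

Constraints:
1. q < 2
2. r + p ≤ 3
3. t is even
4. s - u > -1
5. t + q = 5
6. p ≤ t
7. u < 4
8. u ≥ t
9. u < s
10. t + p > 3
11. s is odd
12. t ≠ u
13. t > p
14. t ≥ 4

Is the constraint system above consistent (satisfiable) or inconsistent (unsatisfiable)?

From constraints 8 and 14: u ≥ t and t ≥ 4, so u ≥ 4. From constraint 7: u ≤ 3. But 3 < 4, so no value of u works.

Unsatisfiable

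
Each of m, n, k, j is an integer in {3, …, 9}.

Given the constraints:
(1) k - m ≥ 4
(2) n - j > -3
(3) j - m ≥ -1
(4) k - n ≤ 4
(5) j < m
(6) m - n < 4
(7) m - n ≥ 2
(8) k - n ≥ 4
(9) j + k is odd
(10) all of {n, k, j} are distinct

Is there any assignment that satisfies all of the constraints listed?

Unsatisfiable

Constraints 1, 4, and 7 give k − m ≥ 4, m − n ≥ 2, n − k ≥ -4.
Adding all 3 inequalities: the left sides telescope to 0, and the right sides sum to 4 + 2 + (-4) = 2. So 0 ≥ 2, which is false.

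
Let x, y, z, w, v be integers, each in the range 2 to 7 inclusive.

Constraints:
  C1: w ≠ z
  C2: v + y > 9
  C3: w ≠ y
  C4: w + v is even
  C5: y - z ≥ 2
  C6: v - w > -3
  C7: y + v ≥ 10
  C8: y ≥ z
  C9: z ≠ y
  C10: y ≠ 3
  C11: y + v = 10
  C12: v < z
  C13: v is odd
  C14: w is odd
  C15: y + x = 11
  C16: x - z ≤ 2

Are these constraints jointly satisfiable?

One satisfying assignment is x = 4, y = 7, z = 4, w = 3, v = 3.
For the less obvious constraints — constraint 2: v + y = 10; constraint 5: y - z = 3; constraint 6: v - w = 0 — and the others hold by inspection.

Satisfiable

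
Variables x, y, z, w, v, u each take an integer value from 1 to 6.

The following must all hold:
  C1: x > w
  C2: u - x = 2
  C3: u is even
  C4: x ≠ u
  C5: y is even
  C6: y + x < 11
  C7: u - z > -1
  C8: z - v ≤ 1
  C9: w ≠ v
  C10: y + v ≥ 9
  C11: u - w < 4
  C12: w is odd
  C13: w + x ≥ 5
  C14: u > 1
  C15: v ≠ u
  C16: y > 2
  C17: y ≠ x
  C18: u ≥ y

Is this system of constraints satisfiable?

Satisfiable

The assignment x = 4, y = 6, z = 6, w = 3, v = 5, u = 6 works:
  constraint 2 holds since u - x = 2.
  constraint 6 holds since y + x = 10.
  constraint 7 holds since u - z = 0.
The rest check out directly.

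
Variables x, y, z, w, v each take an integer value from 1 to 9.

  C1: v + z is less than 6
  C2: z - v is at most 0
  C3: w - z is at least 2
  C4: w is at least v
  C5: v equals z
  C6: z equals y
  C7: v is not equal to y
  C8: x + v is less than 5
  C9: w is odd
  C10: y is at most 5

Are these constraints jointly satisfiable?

From constraints 5 and 6, v = z = y, so v = y. But constraint 7 says v ≠ y. Contradiction.

Unsatisfiable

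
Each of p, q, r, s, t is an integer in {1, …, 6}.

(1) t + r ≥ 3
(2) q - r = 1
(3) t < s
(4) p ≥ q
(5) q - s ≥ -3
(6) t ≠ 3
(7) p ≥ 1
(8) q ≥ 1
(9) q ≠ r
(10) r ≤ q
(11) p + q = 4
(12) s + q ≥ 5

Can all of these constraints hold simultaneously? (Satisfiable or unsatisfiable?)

Satisfiable

Setting (p, q, r, s, t) = (2, 2, 1, 4, 2) satisfies everything: constraint 1: t + r = 3; constraint 2: q - r = 1, and the others follow.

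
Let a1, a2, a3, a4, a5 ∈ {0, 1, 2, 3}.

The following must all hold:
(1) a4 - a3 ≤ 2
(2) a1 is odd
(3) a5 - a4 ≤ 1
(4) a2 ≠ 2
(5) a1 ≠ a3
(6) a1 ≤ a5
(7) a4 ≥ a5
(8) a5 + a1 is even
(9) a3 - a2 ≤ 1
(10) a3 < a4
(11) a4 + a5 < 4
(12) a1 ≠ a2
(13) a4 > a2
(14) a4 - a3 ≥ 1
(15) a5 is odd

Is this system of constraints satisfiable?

Satisfiable

One satisfying assignment is a1 = 1, a2 = 0, a3 = 0, a4 = 1, a5 = 1.
For the less obvious constraints — constraint 1: a4 - a3 = 1; constraint 3: a5 - a4 = 0; constraint 9: a3 - a2 = 0 — and the others hold by inspection.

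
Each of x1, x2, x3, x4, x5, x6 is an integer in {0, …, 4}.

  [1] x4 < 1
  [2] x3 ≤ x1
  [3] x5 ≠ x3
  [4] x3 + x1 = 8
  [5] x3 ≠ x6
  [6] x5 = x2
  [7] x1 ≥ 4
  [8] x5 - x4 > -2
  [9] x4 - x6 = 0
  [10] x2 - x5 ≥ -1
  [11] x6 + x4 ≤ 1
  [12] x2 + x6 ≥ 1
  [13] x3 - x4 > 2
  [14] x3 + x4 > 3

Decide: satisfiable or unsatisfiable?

Satisfiable

Try x1 = 4, x2 = 1, x3 = 4, x4 = 0, x5 = 1, x6 = 0.
Check constraint 4: x3 + x1 = 8; constraint 8: x5 - x4 = 1. The remaining constraints are straightforward to verify.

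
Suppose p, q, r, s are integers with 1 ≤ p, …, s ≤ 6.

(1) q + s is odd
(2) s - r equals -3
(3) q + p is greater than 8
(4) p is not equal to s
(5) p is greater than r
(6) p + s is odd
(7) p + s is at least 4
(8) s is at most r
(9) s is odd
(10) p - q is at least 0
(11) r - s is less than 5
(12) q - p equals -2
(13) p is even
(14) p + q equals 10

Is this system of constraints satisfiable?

Satisfiable

Try p = 6, q = 4, r = 4, s = 1.
Check constraint 2: s - r = -3; constraint 3: q + p = 10; constraint 7: p + s = 7. The remaining constraints are straightforward to verify.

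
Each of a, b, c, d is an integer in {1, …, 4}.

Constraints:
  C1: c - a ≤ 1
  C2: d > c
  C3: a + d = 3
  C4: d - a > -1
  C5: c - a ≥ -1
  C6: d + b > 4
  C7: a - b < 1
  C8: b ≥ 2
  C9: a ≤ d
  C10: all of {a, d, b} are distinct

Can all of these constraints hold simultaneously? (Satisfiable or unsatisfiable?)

Satisfiable

One satisfying assignment is a = 1, b = 3, c = 1, d = 2.
For the less obvious constraints — constraint 1: c - a = 0; constraint 3: a + d = 3 — and the others hold by inspection.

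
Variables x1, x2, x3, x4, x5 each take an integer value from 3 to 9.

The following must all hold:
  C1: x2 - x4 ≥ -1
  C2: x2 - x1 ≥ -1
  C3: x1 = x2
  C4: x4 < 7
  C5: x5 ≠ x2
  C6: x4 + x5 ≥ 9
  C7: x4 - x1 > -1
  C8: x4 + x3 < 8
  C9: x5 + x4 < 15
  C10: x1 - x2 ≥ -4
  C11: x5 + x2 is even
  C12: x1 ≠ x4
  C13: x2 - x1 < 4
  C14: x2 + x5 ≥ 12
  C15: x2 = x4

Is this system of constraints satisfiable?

From constraints 3 and 15, x1 = x2 = x4, so x1 = x4. But constraint 12 says x1 ≠ x4. Contradiction.

Unsatisfiable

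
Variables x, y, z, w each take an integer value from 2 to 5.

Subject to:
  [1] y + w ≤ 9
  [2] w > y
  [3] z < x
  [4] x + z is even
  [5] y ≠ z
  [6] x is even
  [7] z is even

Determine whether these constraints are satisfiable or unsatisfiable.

Satisfiable

One satisfying assignment is x = 4, y = 4, z = 2, w = 5.
For the less obvious constraints — constraint 1: y + w = 9; constraint 4: x + z = 6 is even; constraint 6: x = 4 is even — and the others hold by inspection.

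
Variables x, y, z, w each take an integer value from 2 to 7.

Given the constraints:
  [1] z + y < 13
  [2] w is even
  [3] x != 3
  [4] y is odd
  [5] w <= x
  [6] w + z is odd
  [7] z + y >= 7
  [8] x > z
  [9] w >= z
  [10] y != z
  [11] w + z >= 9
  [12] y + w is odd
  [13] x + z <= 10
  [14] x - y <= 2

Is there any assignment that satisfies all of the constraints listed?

The assignment x = 7, y = 7, z = 3, w = 6 works:
  constraint 1 holds since z + y = 10.
  constraint 7 holds since z + y = 10.
  constraint 11 holds since w + z = 9.
The rest check out directly.

Satisfiable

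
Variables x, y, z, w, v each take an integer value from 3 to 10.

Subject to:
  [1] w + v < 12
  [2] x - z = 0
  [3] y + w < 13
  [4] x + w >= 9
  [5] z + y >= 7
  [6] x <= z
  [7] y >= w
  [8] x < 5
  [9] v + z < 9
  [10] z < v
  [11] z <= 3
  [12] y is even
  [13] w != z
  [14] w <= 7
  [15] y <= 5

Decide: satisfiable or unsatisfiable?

From constraints 6 and 11: x ≤ z ≤ 3. From constraints 7 and 15: w ≤ y ≤ 5. Hence x + w ≤ 8. But constraint 4 requires x + w ≥ 9, and 9 > 8. Contradiction.

Unsatisfiable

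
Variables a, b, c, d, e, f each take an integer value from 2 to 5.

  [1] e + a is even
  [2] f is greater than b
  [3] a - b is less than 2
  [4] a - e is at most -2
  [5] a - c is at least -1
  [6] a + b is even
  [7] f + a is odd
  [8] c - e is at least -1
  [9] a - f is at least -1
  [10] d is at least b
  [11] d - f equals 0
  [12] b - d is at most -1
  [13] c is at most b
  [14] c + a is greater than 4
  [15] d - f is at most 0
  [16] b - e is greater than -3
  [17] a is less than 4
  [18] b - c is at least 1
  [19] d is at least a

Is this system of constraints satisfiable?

Constraints 4, 8, 9, 12, 15, and 18 give f − d ≥ 0, d − b ≥ 1, b − c ≥ 1, c − e ≥ -1, e − a ≥ 2, a − f ≥ -1.
Adding all 6 inequalities: the left sides telescope to 0, and the right sides sum to 0 + 1 + 1 + (-1) + 2 + (-1) = 2. So 0 ≥ 2, which is false.

Unsatisfiable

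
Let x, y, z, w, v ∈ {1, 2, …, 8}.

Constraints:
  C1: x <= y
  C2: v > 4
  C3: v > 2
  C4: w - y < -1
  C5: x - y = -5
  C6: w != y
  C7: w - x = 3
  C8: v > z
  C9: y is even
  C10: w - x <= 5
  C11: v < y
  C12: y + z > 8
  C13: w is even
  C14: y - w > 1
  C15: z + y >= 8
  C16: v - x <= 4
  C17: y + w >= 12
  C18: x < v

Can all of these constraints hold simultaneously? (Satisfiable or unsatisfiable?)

Try x = 3, y = 8, z = 2, w = 6, v = 7.
Check constraint 4: w - y = -2; constraint 5: x - y = -5. The remaining constraints are straightforward to verify.

Satisfiable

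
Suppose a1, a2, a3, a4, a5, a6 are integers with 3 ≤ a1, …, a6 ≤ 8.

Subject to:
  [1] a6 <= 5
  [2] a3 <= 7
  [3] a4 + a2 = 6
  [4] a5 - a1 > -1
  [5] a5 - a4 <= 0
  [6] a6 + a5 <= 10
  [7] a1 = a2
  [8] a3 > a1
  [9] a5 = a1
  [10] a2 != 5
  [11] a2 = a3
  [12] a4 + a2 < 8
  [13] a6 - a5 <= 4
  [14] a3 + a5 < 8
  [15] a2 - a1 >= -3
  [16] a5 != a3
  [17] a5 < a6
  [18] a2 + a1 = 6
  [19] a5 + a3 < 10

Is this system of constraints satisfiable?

Unsatisfiable

From constraints 7, 9, and 11, a5 = a1 = a2 = a3, so a5 = a3. But constraint 16 says a5 ≠ a3. Contradiction.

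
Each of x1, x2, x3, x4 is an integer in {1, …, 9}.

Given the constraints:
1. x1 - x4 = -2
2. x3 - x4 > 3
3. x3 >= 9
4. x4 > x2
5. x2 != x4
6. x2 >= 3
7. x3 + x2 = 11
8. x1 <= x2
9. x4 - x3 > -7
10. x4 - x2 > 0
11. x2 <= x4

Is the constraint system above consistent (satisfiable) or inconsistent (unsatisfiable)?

Unsatisfiable

From constraint 3: x3 ≥ 9. From constraint 6: x2 ≥ 3. Hence x3 + x2 ≥ 12. But constraint 7 requires x3 + x2 = 11, and 11 < 12. Contradiction.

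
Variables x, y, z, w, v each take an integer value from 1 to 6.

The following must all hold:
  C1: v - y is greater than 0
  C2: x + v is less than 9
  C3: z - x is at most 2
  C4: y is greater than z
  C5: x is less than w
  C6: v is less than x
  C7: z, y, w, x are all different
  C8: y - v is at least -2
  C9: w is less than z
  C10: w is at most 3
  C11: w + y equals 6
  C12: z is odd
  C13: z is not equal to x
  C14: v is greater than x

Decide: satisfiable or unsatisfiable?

Unsatisfiable

Constraints 1, 4, 5, 6, and 9 give v < x, x < w, w < z, z < y, y < v. Chaining: v < x < w < z < y < v, which forces v < v — impossible.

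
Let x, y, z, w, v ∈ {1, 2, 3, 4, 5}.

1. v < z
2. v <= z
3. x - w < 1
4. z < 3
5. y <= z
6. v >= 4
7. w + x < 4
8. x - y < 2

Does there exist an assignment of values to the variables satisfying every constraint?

Unsatisfiable

From constraints 2 and 6: z ≥ v and v ≥ 4, so z ≥ 4. From constraint 4: z ≤ 2. But 2 < 4, so no value of z works.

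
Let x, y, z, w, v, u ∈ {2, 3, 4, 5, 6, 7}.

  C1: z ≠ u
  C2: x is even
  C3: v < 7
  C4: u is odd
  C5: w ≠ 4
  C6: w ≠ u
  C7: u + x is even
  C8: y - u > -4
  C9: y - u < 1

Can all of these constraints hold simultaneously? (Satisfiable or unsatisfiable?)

Unsatisfiable

Constraint 4 makes u odd and constraint 2 makes x even, so u + x must be odd. Constraint 7 says u + x is even — contradiction.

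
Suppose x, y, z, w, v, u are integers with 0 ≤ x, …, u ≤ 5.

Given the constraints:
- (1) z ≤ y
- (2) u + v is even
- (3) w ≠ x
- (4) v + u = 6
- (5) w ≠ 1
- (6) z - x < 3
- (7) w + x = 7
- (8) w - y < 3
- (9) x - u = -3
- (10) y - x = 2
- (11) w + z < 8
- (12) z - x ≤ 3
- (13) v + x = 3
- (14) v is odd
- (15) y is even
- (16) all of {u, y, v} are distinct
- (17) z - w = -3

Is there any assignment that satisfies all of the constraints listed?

Satisfiable

One satisfying assignment is x = 2, y = 4, z = 2, w = 5, v = 1, u = 5.
For the less obvious constraints — constraint 4: v + u = 6; constraint 6: z - x = 0 — and the others hold by inspection.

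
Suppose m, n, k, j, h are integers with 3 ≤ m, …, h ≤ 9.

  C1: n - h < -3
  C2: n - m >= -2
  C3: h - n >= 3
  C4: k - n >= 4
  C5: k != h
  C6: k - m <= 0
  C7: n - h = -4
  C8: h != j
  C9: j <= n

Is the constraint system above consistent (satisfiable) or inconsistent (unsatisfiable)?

Constraints 2, 4, and 6 give k − n ≥ 4, n − m ≥ -2, m − k ≥ 0.
Adding all 3 inequalities: the left sides telescope to 0, and the right sides sum to 4 + (-2) + 0 = 2. So 0 ≥ 2, which is false.

Unsatisfiable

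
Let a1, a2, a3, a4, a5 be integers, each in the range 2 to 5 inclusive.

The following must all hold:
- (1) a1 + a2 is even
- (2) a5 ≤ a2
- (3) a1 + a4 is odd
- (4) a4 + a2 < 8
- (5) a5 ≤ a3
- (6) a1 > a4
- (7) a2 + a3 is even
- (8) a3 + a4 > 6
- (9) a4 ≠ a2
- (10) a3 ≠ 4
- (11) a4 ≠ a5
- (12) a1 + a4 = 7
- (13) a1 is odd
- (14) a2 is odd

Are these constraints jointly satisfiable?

Take a1 = 5, a2 = 3, a3 = 5, a4 = 2, a5 = 3. Then constraint 4: a4 + a2 = 5; constraint 8: a3 + a4 = 7; constraint 12: a1 + a4 = 7, and every other listed constraint is also met.

Satisfiable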